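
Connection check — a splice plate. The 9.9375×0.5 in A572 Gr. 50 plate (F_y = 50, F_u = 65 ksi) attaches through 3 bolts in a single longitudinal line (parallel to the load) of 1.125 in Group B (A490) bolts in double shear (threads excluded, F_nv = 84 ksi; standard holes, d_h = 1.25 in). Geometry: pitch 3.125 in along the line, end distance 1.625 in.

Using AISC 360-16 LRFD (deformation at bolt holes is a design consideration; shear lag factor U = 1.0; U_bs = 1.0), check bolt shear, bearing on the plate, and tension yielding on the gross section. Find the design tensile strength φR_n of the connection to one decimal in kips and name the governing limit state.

138.9 kips (bearing governs)

Bolt shear: A_b = π(1.125)²/4 = 0.99402 in². φR_n = 0.75 × 84 × 0.99402 × 3 × 2 = 375.7 kips.
Bearing (0.5 in plate, F_u = 65 ksi): end bolts L_c = 1.625 − 1.25/2 = 1, R_n = min(1.2×1×0.5×65, 2.4×1.125×0.5×65) = 39 kips/bolt; interior L_c = 3.125 − 1.25 = 1.875, R_n = 73.125 kips/bolt. φR_n = 0.75 × (1×39 + 2×73.125) = 138.9 kips.
Tension yield (gross): A_g = 9.9375×0.5 = 4.9688 in². φR_n = 0.90 × 50 × 4.9688 = 223.6 kips.
Governing: min(375.7, 138.9, 223.6) = 138.9 kips → bearing.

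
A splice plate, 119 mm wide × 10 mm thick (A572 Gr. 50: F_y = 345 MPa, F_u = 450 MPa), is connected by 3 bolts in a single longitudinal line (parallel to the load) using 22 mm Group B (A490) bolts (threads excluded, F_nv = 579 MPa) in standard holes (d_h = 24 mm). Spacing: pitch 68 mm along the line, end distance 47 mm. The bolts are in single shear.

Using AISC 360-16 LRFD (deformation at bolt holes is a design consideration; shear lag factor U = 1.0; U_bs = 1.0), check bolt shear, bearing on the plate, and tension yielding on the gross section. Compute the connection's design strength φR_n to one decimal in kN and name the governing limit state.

Bolt shear: A_b = π(22)²/4 = 380.13 mm². φR_n = 0.75 × 579 × 380.13 × 3 × 1 = 495.2 kN.
Bearing (10 mm plate, F_u = 450 MPa): end bolts L_c = 47 − 24/2 = 35, R_n = min(1.2×35×10×450, 2.4×22×10×450) = 189 kN/bolt; interior L_c = 68 − 24 = 44, R_n = 237.6 kN/bolt. φR_n = 0.75 × (1×189 + 2×237.6) = 498.2 kN.
Tension yield (gross): A_g = 119×10 = 1190 mm². φR_n = 0.90 × 345 × 1190 = 369.5 kN.
Governing: min(495.2, 498.2, 369.5) = 369.5 kN → gross-section yield.

369.5 kN (gross-section yield governs)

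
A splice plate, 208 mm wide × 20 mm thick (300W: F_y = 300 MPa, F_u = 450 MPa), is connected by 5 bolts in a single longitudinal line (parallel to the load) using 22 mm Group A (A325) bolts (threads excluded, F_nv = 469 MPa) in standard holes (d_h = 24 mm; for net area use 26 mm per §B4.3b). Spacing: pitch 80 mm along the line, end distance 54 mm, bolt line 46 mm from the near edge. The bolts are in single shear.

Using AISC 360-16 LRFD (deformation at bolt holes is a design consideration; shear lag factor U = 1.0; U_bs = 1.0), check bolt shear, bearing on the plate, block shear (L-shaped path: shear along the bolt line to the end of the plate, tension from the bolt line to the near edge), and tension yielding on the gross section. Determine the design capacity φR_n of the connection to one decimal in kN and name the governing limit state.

Bolt shear: A_b = π(22)²/4 = 380.13 mm². φR_n = 0.75 × 469 × 380.13 × 5 × 1 = 668.6 kN.
Bearing (20 mm plate, F_u = 450 MPa): end bolts L_c = 54 − 24/2 = 42, R_n = min(1.2×42×20×450, 2.4×22×20×450) = 453.6 kN/bolt; interior L_c = 80 − 24 = 56, R_n = 475.2 kN/bolt. φR_n = 0.75 × (1×453.6 + 4×475.2) = 1765.8 kN.
Block shear: shear path 1×[54+4×80] = 1×374 mm, A_gv = 7480, A_nv = 1×(374 − 4.5×26)×20 = 5140 mm²; tension to near edge: (46 − 0.5×26)×20 = 660 mm². R_n = min(0.6×450×5140, 0.6×300×7480) + 1.0×450×660 = min(1387.8, 1346.4) + 297 = 1643.4 kN. φR_n = 0.75 × 1643.4 = 1232.6 kN.
Tension yield (gross): A_g = 208×20 = 4160 mm². φR_n = 0.90 × 300 × 4160 = 1123.2 kN.
Governing: min(668.6, 1765.8, 1232.6, 1123.2) = 668.6 kN → bolt shear.

668.6 kN (bolt shear governs)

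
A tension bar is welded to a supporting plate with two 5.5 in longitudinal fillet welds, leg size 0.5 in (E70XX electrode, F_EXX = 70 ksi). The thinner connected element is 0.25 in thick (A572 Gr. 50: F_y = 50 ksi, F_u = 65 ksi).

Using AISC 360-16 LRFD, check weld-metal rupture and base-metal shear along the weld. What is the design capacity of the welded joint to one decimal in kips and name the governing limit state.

Weld metal: throat = 0.707×0.5 = 0.3535 in, L = 2×5.5 = 11 in. φR_n = 0.75 × 0.6 × 70 × 0.3535 × 11 = 122.5 kips.
Base metal shear (0.25 in plate): yield φR_n = 1.0×0.6×50×0.25×11 = 82.5 kips; rupture φR_n = 0.75×0.6×65×0.25×11 = 80.4 kips; take 80.4 kips (rupture).
Governing: min(122.5, 80.4) = 80.4 kips → base-metal shear.

80.4 kips (base-metal shear governs)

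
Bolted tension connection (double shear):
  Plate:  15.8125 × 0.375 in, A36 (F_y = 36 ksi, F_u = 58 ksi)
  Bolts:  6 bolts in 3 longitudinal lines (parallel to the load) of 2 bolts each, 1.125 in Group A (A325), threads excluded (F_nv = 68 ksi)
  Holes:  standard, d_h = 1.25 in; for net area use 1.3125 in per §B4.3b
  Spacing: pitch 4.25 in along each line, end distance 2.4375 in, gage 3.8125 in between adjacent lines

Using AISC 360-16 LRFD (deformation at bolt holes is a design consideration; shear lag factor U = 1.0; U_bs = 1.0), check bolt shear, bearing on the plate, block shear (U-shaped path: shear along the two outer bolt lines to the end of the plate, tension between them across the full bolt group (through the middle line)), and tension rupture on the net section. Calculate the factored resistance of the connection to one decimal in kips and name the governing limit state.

162.8 kips (block shear governs)

Bolt shear: A_b = π(1.125)²/4 = 0.99402 in². φR_n = 0.75 × 68 × 0.99402 × 6 × 2 = 608.3 kips.
Bearing (0.375 in plate, F_u = 58 ksi): end bolts L_c = 2.4375 − 1.25/2 = 1.8125, R_n = min(1.2×1.8125×0.375×58, 2.4×1.125×0.375×58) = 47.306 kips/bolt; interior L_c = 4.25 − 1.25 = 3, R_n = 58.725 kips/bolt. φR_n = 0.75 × (3×47.306 + 3×58.725) = 238.6 kips.
Block shear: shear path 2×[2.4375+1×4.25] = 2×6.6875 in, A_gv = 5.0156, A_nv = 2×(6.6875 − 1.5×1.3125)×0.375 = 3.5391 in²; tension across gage: (7.625 − 2×1.3125)×0.375 = 1.875 in². R_n = min(0.6×58×3.5391, 0.6×36×5.0156) + 1.0×58×1.875 = min(123.16, 108.34) + 108.75 = 217.09 kips. φR_n = 0.75 × 217.09 = 162.8 kips.
Tension rupture (net): A_n = (15.8125 − 3×1.3125)×0.375 = 4.4531 in² (U = 1.0, A_e = A_n). φR_n = 0.75 × 58 × 4.4531 = 193.7 kips.
Governing: min(608.3, 238.6, 162.8, 193.7) = 162.8 kips → block shear.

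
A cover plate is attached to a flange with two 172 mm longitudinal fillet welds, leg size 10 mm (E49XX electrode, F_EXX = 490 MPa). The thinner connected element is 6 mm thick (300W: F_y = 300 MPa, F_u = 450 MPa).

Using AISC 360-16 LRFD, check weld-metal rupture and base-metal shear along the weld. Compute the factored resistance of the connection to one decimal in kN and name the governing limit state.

371.5 kN (base-metal shear governs)

Weld metal: throat = 0.707×10 = 7.07 mm, L = 2×172 = 344 mm. φR_n = 0.75 × 0.6 × 490 × 7.07 × 344 = 536.3 kN.
Base metal shear (6 mm plate): yield φR_n = 1.0×0.6×300×6×344 = 371.5 kN; rupture φR_n = 0.75×0.6×450×6×344 = 418.0 kN; take 371.5 kN (yield).
Governing: min(536.3, 371.5) = 371.5 kN → base-metal shear.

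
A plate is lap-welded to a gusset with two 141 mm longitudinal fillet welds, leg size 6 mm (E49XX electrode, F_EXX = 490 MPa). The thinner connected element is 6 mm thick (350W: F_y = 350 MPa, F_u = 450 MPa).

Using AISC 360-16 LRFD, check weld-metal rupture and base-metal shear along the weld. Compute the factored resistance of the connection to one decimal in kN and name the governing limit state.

Weld metal: throat = 0.707×6 = 4.242 mm, L = 2×141 = 282 mm. φR_n = 0.75 × 0.6 × 490 × 4.242 × 282 = 263.8 kN.
Base metal shear (6 mm plate): yield φR_n = 1.0×0.6×350×6×282 = 355.3 kN; rupture φR_n = 0.75×0.6×450×6×282 = 342.6 kN; take 342.6 kN (rupture).
Governing: min(263.8, 342.6) = 263.8 kN → weld metal.

263.8 kN (weld metal governs)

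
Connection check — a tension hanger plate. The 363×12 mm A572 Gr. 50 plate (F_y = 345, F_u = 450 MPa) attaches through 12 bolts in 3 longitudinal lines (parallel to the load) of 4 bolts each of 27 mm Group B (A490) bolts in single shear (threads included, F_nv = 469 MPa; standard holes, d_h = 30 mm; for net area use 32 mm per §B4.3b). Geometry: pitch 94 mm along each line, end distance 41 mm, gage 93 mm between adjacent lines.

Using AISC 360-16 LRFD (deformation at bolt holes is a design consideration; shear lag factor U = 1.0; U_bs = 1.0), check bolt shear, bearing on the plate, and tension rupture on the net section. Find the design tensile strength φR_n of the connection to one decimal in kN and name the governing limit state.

Bolt shear: A_b = π(27)²/4 = 572.56 mm². φR_n = 0.75 × 469 × 572.56 × 12 × 1 = 2416.8 kN.
Bearing (12 mm plate, F_u = 450 MPa): end bolts L_c = 41 − 30/2 = 26, R_n = min(1.2×26×12×450, 2.4×27×12×450) = 168.48 kN/bolt; interior L_c = 94 − 30 = 64, R_n = 349.92 kN/bolt. φR_n = 0.75 × (3×168.48 + 9×349.92) = 2741.0 kN.
Tension rupture (net): A_n = (363 − 3×32)×12 = 3204 mm² (U = 1.0, A_e = A_n). φR_n = 0.75 × 450 × 3204 = 1081.4 kN.
Governing: min(2416.8, 2741.0, 1081.4) = 1081.4 kN → net-section rupture.

1081.4 kN (net-section rupture governs)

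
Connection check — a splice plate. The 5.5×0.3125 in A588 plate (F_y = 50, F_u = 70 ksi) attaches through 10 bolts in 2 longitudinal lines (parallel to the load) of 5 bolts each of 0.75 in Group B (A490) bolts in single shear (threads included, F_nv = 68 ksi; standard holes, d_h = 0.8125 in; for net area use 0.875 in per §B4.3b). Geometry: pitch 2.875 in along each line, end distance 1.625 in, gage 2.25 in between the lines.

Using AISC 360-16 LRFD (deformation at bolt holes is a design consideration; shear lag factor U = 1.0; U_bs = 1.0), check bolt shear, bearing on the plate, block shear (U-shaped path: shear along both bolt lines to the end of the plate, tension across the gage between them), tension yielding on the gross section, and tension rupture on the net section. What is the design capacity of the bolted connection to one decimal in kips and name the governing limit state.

Bolt shear: A_b = π(0.75)²/4 = 0.44179 in². φR_n = 0.75 × 68 × 0.44179 × 10 × 1 = 225.3 kips.
Bearing (0.3125 in plate, F_u = 70 ksi): end bolts L_c = 1.625 − 0.8125/2 = 1.21875, R_n = min(1.2×1.21875×0.3125×70, 2.4×0.75×0.3125×70) = 31.992 kips/bolt; interior L_c = 2.875 − 0.8125 = 2.0625, R_n = 39.375 kips/bolt. φR_n = 0.75 × (2×31.992 + 8×39.375) = 284.2 kips.
Block shear: shear path 2×[1.625+4×2.875] = 2×13.125 in, A_gv = 8.2031, A_nv = 2×(13.125 − 4.5×0.875)×0.3125 = 5.7422 in²; tension across gage: (2.25 − 1×0.875)×0.3125 = 0.42969 in². R_n = min(0.6×70×5.7422, 0.6×50×8.2031) + 1.0×70×0.42969 = min(241.17, 246.09) + 30.078 = 271.25 kips. φR_n = 0.75 × 271.25 = 203.4 kips.
Tension yield (gross): A_g = 5.5×0.3125 = 1.7188 in². φR_n = 0.90 × 50 × 1.7188 = 77.3 kips.
Tension rupture (net): A_n = (5.5 − 2×0.875)×0.3125 = 1.1719 in² (U = 1.0, A_e = A_n). φR_n = 0.75 × 70 × 1.1719 = 61.5 kips.
Governing: min(225.3, 284.2, 203.4, 77.3, 61.5) = 61.5 kips → net-section rupture.

61.5 kips (net-section rupture governs)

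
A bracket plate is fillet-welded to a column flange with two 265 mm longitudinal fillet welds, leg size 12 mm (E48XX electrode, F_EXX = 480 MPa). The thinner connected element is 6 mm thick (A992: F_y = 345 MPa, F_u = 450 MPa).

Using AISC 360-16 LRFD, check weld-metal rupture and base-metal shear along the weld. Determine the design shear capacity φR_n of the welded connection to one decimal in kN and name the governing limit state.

Weld metal: throat = 0.707×12 = 8.484 mm, L = 2×265 = 530 mm. φR_n = 0.75 × 0.6 × 480 × 8.484 × 530 = 971.2 kN.
Base metal shear (6 mm plate): yield φR_n = 1.0×0.6×345×6×530 = 658.3 kN; rupture φR_n = 0.75×0.6×450×6×530 = 644.0 kN; take 644.0 kN (rupture).
Governing: min(971.2, 644.0) = 644.0 kN → base-metal shear.

644.0 kN (base-metal shear governs)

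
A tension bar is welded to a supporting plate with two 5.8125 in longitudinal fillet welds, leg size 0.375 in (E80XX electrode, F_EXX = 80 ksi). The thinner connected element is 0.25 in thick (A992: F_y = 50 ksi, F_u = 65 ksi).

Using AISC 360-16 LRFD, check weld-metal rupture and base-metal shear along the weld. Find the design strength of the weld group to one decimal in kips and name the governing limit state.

Weld metal: throat = 0.707×0.375 = 0.26513 in, L = 2×5.8125 = 11.625 in. φR_n = 0.75 × 0.6 × 80 × 0.26513 × 11.625 = 111.0 kips.
Base metal shear (0.25 in plate): yield φR_n = 1.0×0.6×50×0.25×11.625 = 87.2 kips; rupture φR_n = 0.75×0.6×65×0.25×11.625 = 85.0 kips; take 85.0 kips (rupture).
Governing: min(111.0, 85.0) = 85.0 kips → base-metal shear.

85.0 kips (base-metal shear governs)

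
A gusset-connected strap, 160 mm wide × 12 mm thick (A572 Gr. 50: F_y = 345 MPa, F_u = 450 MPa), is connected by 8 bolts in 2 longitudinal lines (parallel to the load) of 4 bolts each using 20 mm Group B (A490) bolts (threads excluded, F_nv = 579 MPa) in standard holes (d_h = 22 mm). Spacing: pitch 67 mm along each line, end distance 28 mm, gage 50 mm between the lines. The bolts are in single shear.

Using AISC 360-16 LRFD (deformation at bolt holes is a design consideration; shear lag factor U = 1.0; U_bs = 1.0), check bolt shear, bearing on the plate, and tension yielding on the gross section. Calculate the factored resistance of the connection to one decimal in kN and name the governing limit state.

596.2 kN (gross-section yield governs)

Bolt shear: A_b = π(20)²/4 = 314.16 mm². φR_n = 0.75 × 579 × 314.16 × 8 × 1 = 1091.4 kN.
Bearing (12 mm plate, F_u = 450 MPa): end bolts L_c = 28 − 22/2 = 17, R_n = min(1.2×17×12×450, 2.4×20×12×450) = 110.16 kN/bolt; interior L_c = 67 − 22 = 45, R_n = 259.2 kN/bolt. φR_n = 0.75 × (2×110.16 + 6×259.2) = 1331.6 kN.
Tension yield (gross): A_g = 160×12 = 1920 mm². φR_n = 0.90 × 345 × 1920 = 596.2 kN.
Governing: min(1091.4, 1331.6, 596.2) = 596.2 kN → gross-section yield.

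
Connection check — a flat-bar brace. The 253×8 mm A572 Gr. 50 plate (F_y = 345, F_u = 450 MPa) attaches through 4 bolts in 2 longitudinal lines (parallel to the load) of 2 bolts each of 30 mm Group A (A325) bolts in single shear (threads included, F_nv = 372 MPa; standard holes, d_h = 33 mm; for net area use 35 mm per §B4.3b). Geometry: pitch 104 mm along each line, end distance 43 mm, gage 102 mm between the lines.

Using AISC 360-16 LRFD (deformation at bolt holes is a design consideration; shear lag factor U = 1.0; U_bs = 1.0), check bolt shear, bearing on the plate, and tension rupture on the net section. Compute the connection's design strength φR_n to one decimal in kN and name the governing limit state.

Bolt shear: A_b = π(30)²/4 = 706.86 mm². φR_n = 0.75 × 372 × 706.86 × 4 × 1 = 788.9 kN.
Bearing (8 mm plate, F_u = 450 MPa): end bolts L_c = 43 − 33/2 = 26.5, R_n = min(1.2×26.5×8×450, 2.4×30×8×450) = 114.48 kN/bolt; interior L_c = 104 − 33 = 71, R_n = 259.2 kN/bolt. φR_n = 0.75 × (2×114.48 + 2×259.2) = 560.5 kN.
Tension rupture (net): A_n = (253 − 2×35)×8 = 1464 mm² (U = 1.0, A_e = A_n). φR_n = 0.75 × 450 × 1464 = 494.1 kN.
Governing: min(788.9, 560.5, 494.1) = 494.1 kN → net-section rupture.

494.1 kN (net-section rupture governs)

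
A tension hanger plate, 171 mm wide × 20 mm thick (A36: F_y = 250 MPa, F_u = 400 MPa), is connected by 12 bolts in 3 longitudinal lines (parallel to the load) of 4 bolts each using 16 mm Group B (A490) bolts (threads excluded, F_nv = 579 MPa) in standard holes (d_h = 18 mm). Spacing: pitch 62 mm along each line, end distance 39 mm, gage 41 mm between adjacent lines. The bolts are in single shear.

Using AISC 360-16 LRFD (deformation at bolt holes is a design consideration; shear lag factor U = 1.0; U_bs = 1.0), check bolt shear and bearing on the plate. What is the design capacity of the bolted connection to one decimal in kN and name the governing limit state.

Bolt shear: A_b = π(16)²/4 = 201.06 mm². φR_n = 0.75 × 579 × 201.06 × 12 × 1 = 1047.7 kN.
Bearing (20 mm plate, F_u = 400 MPa): end bolts L_c = 39 − 18/2 = 30, R_n = min(1.2×30×20×400, 2.4×16×20×400) = 288 kN/bolt; interior L_c = 62 − 18 = 44, R_n = 307.2 kN/bolt. φR_n = 0.75 × (3×288 + 9×307.2) = 2721.6 kN.
Governing: min(1047.7, 2721.6) = 1047.7 kN → bolt shear.

1047.7 kN (bolt shear governs)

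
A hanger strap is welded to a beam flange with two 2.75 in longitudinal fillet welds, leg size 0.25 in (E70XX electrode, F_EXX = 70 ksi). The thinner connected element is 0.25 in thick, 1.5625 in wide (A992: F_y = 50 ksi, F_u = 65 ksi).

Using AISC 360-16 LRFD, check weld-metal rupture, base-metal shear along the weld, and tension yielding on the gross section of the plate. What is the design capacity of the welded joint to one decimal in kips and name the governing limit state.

17.6 kips (gross-section yield governs)

Weld metal: throat = 0.707×0.25 = 0.17675 in, L = 2×2.75 = 5.5 in. φR_n = 0.75 × 0.6 × 70 × 0.17675 × 5.5 = 30.6 kips.
Base metal shear (0.25 in plate): yield φR_n = 1.0×0.6×50×0.25×5.5 = 41.3 kips; rupture φR_n = 0.75×0.6×65×0.25×5.5 = 40.2 kips; take 40.2 kips (rupture).
Tension yield (gross): A_g = 1.5625×0.25 = 0.39063 in². φR_n = 0.90 × 50 × 0.39063 = 17.6 kips.
Governing: min(30.6, 40.2, 17.6) = 17.6 kips → gross-section yield.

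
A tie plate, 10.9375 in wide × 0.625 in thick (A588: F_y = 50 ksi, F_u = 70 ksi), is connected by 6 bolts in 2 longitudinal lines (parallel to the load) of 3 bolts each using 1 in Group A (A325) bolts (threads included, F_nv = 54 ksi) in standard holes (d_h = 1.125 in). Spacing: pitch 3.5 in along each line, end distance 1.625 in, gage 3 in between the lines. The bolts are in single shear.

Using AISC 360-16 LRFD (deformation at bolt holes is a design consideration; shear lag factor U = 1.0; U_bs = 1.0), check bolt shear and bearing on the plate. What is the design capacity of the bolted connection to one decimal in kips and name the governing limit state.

190.9 kips (bolt shear governs)

Bolt shear: A_b = π(1)²/4 = 0.7854 in². φR_n = 0.75 × 54 × 0.7854 × 6 × 1 = 190.9 kips.
Bearing (0.625 in plate, F_u = 70 ksi): end bolts L_c = 1.625 − 1.125/2 = 1.0625, R_n = min(1.2×1.0625×0.625×70, 2.4×1×0.625×70) = 55.781 kips/bolt; interior L_c = 3.5 − 1.125 = 2.375, R_n = 105 kips/bolt. φR_n = 0.75 × (2×55.781 + 4×105) = 398.7 kips.
Governing: min(190.9, 398.7) = 190.9 kips → bolt shear.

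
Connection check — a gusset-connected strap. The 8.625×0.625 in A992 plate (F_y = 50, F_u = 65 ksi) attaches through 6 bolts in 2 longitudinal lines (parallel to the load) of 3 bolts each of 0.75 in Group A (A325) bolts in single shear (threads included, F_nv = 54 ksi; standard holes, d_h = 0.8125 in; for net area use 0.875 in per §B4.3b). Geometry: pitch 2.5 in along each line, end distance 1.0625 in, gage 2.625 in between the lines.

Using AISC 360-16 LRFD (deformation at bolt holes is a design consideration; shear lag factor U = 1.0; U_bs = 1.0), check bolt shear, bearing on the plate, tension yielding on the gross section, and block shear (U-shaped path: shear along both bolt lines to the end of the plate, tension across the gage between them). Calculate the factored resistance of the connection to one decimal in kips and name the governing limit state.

107.4 kips (bolt shear governs)

Bolt shear: A_b = π(0.75)²/4 = 0.44179 in². φR_n = 0.75 × 54 × 0.44179 × 6 × 1 = 107.4 kips.
Bearing (0.625 in plate, F_u = 65 ksi): end bolts L_c = 1.0625 − 0.8125/2 = 0.65625, R_n = min(1.2×0.65625×0.625×65, 2.4×0.75×0.625×65) = 31.992 kips/bolt; interior L_c = 2.5 − 0.8125 = 1.6875, R_n = 73.125 kips/bolt. φR_n = 0.75 × (2×31.992 + 4×73.125) = 267.4 kips.
Tension yield (gross): A_g = 8.625×0.625 = 5.3906 in². φR_n = 0.90 × 50 × 5.3906 = 242.6 kips.
Block shear: shear path 2×[1.0625+2×2.5] = 2×6.0625 in, A_gv = 7.5781, A_nv = 2×(6.0625 − 2.5×0.875)×0.625 = 4.8438 in²; tension across gage: (2.625 − 1×0.875)×0.625 = 1.0938 in². R_n = min(0.6×65×4.8438, 0.6×50×7.5781) + 1.0×65×1.0938 = min(188.91, 227.34) + 71.097 = 260.01 kips. φR_n = 0.75 × 260.01 = 195.0 kips.
Governing: min(107.4, 267.4, 242.6, 195.0) = 107.4 kips → bolt shear.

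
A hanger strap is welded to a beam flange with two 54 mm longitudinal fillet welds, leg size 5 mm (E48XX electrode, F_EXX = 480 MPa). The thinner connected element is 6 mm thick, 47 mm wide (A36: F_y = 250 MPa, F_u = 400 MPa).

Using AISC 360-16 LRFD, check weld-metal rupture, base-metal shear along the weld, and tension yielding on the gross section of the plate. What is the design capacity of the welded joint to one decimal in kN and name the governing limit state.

Weld metal: throat = 0.707×5 = 3.535 mm, L = 2×54 = 108 mm. φR_n = 0.75 × 0.6 × 480 × 3.535 × 108 = 82.5 kN.
Base metal shear (6 mm plate): yield φR_n = 1.0×0.6×250×6×108 = 97.2 kN; rupture φR_n = 0.75×0.6×400×6×108 = 116.6 kN; take 97.2 kN (yield).
Tension yield (gross): A_g = 47×6 = 282 mm². φR_n = 0.90 × 250 × 282 = 63.5 kN.
Governing: min(82.5, 97.2, 63.5) = 63.5 kN → gross-section yield.

63.5 kN (gross-section yield governs)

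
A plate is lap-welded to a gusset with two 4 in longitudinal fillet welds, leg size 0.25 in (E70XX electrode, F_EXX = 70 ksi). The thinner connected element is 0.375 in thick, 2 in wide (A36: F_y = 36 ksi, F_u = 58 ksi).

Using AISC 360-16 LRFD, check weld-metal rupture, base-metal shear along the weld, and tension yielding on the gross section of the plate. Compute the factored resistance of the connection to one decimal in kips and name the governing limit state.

Weld metal: throat = 0.707×0.25 = 0.17675 in, L = 2×4 = 8 in. φR_n = 0.75 × 0.6 × 70 × 0.17675 × 8 = 44.5 kips.
Base metal shear (0.375 in plate): yield φR_n = 1.0×0.6×36×0.375×8 = 64.8 kips; rupture φR_n = 0.75×0.6×58×0.375×8 = 78.3 kips; take 64.8 kips (yield).
Tension yield (gross): A_g = 2×0.375 = 0.75 in². φR_n = 0.90 × 36 × 0.75 = 24.3 kips.
Governing: min(44.5, 64.8, 24.3) = 24.3 kips → gross-section yield.

24.3 kips (gross-section yield governs)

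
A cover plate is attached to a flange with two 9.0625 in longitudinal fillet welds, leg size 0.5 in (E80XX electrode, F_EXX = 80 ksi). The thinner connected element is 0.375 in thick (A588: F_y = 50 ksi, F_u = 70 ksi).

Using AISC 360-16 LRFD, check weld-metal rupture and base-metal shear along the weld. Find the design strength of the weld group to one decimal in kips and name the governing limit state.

Weld metal: throat = 0.707×0.5 = 0.3535 in, L = 2×9.0625 = 18.125 in. φR_n = 0.75 × 0.6 × 80 × 0.3535 × 18.125 = 230.7 kips.
Base metal shear (0.375 in plate): yield φR_n = 1.0×0.6×50×0.375×18.125 = 203.9 kips; rupture φR_n = 0.75×0.6×70×0.375×18.125 = 214.1 kips; take 203.9 kips (yield).
Governing: min(230.7, 203.9) = 203.9 kips → base-metal shear.

203.9 kips (base-metal shear governs)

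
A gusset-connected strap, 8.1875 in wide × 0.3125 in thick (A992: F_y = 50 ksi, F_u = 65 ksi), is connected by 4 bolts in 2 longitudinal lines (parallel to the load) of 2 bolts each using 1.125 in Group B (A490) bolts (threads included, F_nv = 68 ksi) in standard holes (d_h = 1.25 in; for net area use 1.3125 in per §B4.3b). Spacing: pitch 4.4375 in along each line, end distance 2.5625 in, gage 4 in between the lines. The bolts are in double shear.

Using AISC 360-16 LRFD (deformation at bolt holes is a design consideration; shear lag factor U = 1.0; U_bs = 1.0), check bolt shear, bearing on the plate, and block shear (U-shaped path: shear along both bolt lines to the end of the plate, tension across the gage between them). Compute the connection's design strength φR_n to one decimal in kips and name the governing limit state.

132.9 kips (block shear governs)

Bolt shear: A_b = π(1.125)²/4 = 0.99402 in². φR_n = 0.75 × 68 × 0.99402 × 4 × 2 = 405.6 kips.
Bearing (0.3125 in plate, F_u = 65 ksi): end bolts L_c = 2.5625 − 1.25/2 = 1.9375, R_n = min(1.2×1.9375×0.3125×65, 2.4×1.125×0.3125×65) = 47.227 kips/bolt; interior L_c = 4.4375 − 1.25 = 3.1875, R_n = 54.844 kips/bolt. φR_n = 0.75 × (2×47.227 + 2×54.844) = 153.1 kips.
Block shear: shear path 2×[2.5625+1×4.4375] = 2×7 in, A_gv = 4.375, A_nv = 2×(7 − 1.5×1.3125)×0.3125 = 3.1445 in²; tension across gage: (4 − 1×1.3125)×0.3125 = 0.83984 in². R_n = min(0.6×65×3.1445, 0.6×50×4.375) + 1.0×65×0.83984 = min(122.64, 131.25) + 54.59 = 177.23 kips. φR_n = 0.75 × 177.23 = 132.9 kips.
Governing: min(405.6, 153.1, 132.9) = 132.9 kips → block shear.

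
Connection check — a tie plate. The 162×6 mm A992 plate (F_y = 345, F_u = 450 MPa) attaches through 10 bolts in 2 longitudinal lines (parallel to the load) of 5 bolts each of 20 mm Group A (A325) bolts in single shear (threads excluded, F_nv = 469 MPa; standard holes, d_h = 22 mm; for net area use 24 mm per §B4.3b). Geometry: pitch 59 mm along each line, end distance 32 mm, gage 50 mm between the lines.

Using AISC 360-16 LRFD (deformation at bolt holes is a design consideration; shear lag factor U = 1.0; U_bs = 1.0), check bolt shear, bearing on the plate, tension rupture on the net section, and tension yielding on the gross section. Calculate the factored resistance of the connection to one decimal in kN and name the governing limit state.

Bolt shear: A_b = π(20)²/4 = 314.16 mm². φR_n = 0.75 × 469 × 314.16 × 10 × 1 = 1105.1 kN.
Bearing (6 mm plate, F_u = 450 MPa): end bolts L_c = 32 − 22/2 = 21, R_n = min(1.2×21×6×450, 2.4×20×6×450) = 68.04 kN/bolt; interior L_c = 59 − 22 = 37, R_n = 119.88 kN/bolt. φR_n = 0.75 × (2×68.04 + 8×119.88) = 821.3 kN.
Tension rupture (net): A_n = (162 − 2×24)×6 = 684 mm² (U = 1.0, A_e = A_n). φR_n = 0.75 × 450 × 684 = 230.9 kN.
Tension yield (gross): A_g = 162×6 = 972 mm². φR_n = 0.90 × 345 × 972 = 301.8 kN.
Governing: min(1105.1, 821.3, 230.9, 301.8) = 230.9 kN → net-section rupture.

230.9 kN (net-section rupture governs)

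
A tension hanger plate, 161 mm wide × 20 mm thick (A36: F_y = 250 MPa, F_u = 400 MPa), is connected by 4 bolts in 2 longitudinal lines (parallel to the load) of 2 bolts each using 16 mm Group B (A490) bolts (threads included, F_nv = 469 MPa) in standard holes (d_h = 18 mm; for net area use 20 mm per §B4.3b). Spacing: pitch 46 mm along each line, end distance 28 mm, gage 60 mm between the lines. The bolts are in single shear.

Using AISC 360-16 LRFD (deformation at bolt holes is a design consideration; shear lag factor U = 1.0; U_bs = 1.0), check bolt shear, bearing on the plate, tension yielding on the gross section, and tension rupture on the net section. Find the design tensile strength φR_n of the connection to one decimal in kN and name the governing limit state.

282.9 kN (bolt shear governs)

Bolt shear: A_b = π(16)²/4 = 201.06 mm². φR_n = 0.75 × 469 × 201.06 × 4 × 1 = 282.9 kN.
Bearing (20 mm plate, F_u = 400 MPa): end bolts L_c = 28 − 18/2 = 19, R_n = min(1.2×19×20×400, 2.4×16×20×400) = 182.4 kN/bolt; interior L_c = 46 − 18 = 28, R_n = 268.8 kN/bolt. φR_n = 0.75 × (2×182.4 + 2×268.8) = 676.8 kN.
Tension yield (gross): A_g = 161×20 = 3220 mm². φR_n = 0.90 × 250 × 3220 = 724.5 kN.
Tension rupture (net): A_n = (161 − 2×20)×20 = 2420 mm² (U = 1.0, A_e = A_n). φR_n = 0.75 × 400 × 2420 = 726.0 kN.
Governing: min(282.9, 676.8, 724.5, 726.0) = 282.9 kN → bolt shear.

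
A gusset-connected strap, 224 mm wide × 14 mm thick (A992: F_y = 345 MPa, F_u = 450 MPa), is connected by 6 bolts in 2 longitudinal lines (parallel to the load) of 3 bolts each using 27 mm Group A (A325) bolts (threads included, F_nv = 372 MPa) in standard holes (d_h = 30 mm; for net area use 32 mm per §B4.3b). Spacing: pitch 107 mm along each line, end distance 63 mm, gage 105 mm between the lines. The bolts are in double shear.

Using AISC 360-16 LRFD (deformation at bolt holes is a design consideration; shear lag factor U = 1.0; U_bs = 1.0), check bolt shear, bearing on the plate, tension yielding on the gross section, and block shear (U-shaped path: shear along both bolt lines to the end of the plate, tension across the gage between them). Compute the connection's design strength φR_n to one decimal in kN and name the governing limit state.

973.7 kN (gross-section yield governs)

Bolt shear: A_b = π(27)²/4 = 572.56 mm². φR_n = 0.75 × 372 × 572.56 × 6 × 2 = 1916.9 kN.
Bearing (14 mm plate, F_u = 450 MPa): end bolts L_c = 63 − 30/2 = 48, R_n = min(1.2×48×14×450, 2.4×27×14×450) = 362.88 kN/bolt; interior L_c = 107 − 30 = 77, R_n = 408.24 kN/bolt. φR_n = 0.75 × (2×362.88 + 4×408.24) = 1769.0 kN.
Tension yield (gross): A_g = 224×14 = 3136 mm². φR_n = 0.90 × 345 × 3136 = 973.7 kN.
Block shear: shear path 2×[63+2×107] = 2×277 mm, A_gv = 7756, A_nv = 2×(277 − 2.5×32)×14 = 5516 mm²; tension across gage: (105 − 1×32)×14 = 1022 mm². R_n = min(0.6×450×5516, 0.6×345×7756) + 1.0×450×1022 = min(1489.3, 1605.5) + 459.9 = 1949.2 kN. φR_n = 0.75 × 1949.2 = 1461.9 kN.
Governing: min(1916.9, 1769.0, 973.7, 1461.9) = 973.7 kN → gross-section yield.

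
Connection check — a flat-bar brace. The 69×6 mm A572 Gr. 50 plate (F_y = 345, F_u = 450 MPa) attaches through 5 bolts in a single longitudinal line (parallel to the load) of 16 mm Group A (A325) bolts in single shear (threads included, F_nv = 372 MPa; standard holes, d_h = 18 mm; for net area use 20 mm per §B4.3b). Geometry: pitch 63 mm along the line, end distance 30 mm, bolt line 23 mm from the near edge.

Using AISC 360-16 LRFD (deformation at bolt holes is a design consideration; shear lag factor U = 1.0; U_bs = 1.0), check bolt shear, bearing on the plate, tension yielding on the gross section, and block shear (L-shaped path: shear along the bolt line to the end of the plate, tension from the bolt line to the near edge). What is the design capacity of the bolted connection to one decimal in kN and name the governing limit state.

128.5 kN (gross-section yield governs)

Bolt shear: A_b = π(16)²/4 = 201.06 mm². φR_n = 0.75 × 372 × 201.06 × 5 × 1 = 280.5 kN.
Bearing (6 mm plate, F_u = 450 MPa): end bolts L_c = 30 − 18/2 = 21, R_n = min(1.2×21×6×450, 2.4×16×6×450) = 68.04 kN/bolt; interior L_c = 63 − 18 = 45, R_n = 103.68 kN/bolt. φR_n = 0.75 × (1×68.04 + 4×103.68) = 362.1 kN.
Tension yield (gross): A_g = 69×6 = 414 mm². φR_n = 0.90 × 345 × 414 = 128.5 kN.
Block shear: shear path 1×[30+4×63] = 1×282 mm, A_gv = 1692, A_nv = 1×(282 − 4.5×20)×6 = 1152 mm²; tension to near edge: (23 − 0.5×20)×6 = 78 mm². R_n = min(0.6×450×1152, 0.6×345×1692) + 1.0×450×78 = min(311.04, 350.24) + 35.1 = 346.14 kN. φR_n = 0.75 × 346.14 = 259.6 kN.
Governing: min(280.5, 362.1, 128.5, 259.6) = 128.5 kN → gross-section yield.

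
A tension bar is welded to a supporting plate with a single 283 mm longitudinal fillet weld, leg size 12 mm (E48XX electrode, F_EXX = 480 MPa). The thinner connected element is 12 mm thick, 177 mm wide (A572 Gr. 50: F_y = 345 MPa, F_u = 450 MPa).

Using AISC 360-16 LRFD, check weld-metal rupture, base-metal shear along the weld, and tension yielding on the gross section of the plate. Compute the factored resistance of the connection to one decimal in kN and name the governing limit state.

518.6 kN (weld metal governs)

Weld metal: throat = 0.707×12 = 8.484 mm, L = 283 mm. φR_n = 0.75 × 0.6 × 480 × 8.484 × 283 = 518.6 kN.
Base metal shear (12 mm plate): yield φR_n = 1.0×0.6×345×12×283 = 703.0 kN; rupture φR_n = 0.75×0.6×450×12×283 = 687.7 kN; take 687.7 kN (rupture).
Tension yield (gross): A_g = 177×12 = 2124 mm². φR_n = 0.90 × 345 × 2124 = 659.5 kN.
Governing: min(518.6, 687.7, 659.5) = 518.6 kN → weld metal.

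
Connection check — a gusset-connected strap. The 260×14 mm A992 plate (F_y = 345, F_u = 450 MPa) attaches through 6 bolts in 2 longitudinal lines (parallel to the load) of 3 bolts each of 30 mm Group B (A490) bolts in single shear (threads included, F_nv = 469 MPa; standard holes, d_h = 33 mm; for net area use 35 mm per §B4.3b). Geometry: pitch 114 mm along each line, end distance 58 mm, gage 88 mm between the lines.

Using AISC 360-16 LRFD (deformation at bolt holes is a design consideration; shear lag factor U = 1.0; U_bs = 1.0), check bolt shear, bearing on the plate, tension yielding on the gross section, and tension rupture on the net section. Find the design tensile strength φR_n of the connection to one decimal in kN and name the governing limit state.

Bolt shear: A_b = π(30)²/4 = 706.86 mm². φR_n = 0.75 × 469 × 706.86 × 6 × 1 = 1491.8 kN.
Bearing (14 mm plate, F_u = 450 MPa): end bolts L_c = 58 − 33/2 = 41.5, R_n = min(1.2×41.5×14×450, 2.4×30×14×450) = 313.74 kN/bolt; interior L_c = 114 − 33 = 81, R_n = 453.6 kN/bolt. φR_n = 0.75 × (2×313.74 + 4×453.6) = 1831.4 kN.
Tension yield (gross): A_g = 260×14 = 3640 mm². φR_n = 0.90 × 345 × 3640 = 1130.2 kN.
Tension rupture (net): A_n = (260 − 2×35)×14 = 2660 mm² (U = 1.0, A_e = A_n). φR_n = 0.75 × 450 × 2660 = 897.8 kN.
Governing: min(1491.8, 1831.4, 1130.2, 897.8) = 897.8 kN → net-section rupture.

897.8 kN (net-section rupture governs)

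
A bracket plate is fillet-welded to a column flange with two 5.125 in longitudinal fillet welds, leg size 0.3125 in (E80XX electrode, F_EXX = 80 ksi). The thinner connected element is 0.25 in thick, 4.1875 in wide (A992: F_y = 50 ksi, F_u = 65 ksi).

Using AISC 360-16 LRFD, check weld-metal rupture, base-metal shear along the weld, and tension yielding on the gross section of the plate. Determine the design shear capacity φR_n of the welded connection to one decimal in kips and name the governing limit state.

47.1 kips (gross-section yield governs)

Weld metal: throat = 0.707×0.3125 = 0.22094 in, L = 2×5.125 = 10.25 in. φR_n = 0.75 × 0.6 × 80 × 0.22094 × 10.25 = 81.5 kips.
Base metal shear (0.25 in plate): yield φR_n = 1.0×0.6×50×0.25×10.25 = 76.9 kips; rupture φR_n = 0.75×0.6×65×0.25×10.25 = 75.0 kips; take 75.0 kips (rupture).
Tension yield (gross): A_g = 4.1875×0.25 = 1.0469 in². φR_n = 0.90 × 50 × 1.0469 = 47.1 kips.
Governing: min(81.5, 75.0, 47.1) = 47.1 kips → gross-section yield.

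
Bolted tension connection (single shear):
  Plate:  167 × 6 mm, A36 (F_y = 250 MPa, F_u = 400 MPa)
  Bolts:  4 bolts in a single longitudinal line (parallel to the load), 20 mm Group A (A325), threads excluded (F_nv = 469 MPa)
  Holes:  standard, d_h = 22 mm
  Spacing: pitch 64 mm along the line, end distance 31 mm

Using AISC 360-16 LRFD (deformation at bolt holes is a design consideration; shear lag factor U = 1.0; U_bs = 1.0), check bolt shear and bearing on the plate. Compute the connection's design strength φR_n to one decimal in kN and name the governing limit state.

302.4 kN (bearing governs)

Bolt shear: A_b = π(20)²/4 = 314.16 mm². φR_n = 0.75 × 469 × 314.16 × 4 × 1 = 442.0 kN.
Bearing (6 mm plate, F_u = 400 MPa): end bolts L_c = 31 − 22/2 = 20, R_n = min(1.2×20×6×400, 2.4×20×6×400) = 57.6 kN/bolt; interior L_c = 64 − 22 = 42, R_n = 115.2 kN/bolt. φR_n = 0.75 × (1×57.6 + 3×115.2) = 302.4 kN.
Governing: min(442.0, 302.4) = 302.4 kN → bearing.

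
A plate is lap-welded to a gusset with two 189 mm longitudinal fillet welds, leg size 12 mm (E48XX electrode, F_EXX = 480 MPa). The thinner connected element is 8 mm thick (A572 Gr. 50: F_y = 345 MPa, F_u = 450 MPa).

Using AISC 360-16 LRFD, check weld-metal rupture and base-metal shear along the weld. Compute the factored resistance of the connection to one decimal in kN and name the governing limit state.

Weld metal: throat = 0.707×12 = 8.484 mm, L = 2×189 = 378 mm. φR_n = 0.75 × 0.6 × 480 × 8.484 × 378 = 692.7 kN.
Base metal shear (8 mm plate): yield φR_n = 1.0×0.6×345×8×378 = 626.0 kN; rupture φR_n = 0.75×0.6×450×8×378 = 612.4 kN; take 612.4 kN (rupture).
Governing: min(692.7, 612.4) = 612.4 kN → base-metal shear.

612.4 kN (base-metal shear governs)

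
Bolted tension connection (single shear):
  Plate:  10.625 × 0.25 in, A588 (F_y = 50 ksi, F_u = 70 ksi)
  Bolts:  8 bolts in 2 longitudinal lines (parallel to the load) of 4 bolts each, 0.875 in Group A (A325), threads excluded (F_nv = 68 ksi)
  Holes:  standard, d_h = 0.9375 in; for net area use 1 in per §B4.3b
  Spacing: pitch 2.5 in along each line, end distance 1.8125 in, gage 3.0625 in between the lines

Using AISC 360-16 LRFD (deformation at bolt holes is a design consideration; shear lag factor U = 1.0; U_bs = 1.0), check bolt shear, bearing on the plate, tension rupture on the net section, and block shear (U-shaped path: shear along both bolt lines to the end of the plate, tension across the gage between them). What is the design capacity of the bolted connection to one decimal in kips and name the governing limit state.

Bolt shear: A_b = π(0.875)²/4 = 0.60132 in². φR_n = 0.75 × 68 × 0.60132 × 8 × 1 = 245.3 kips.
Bearing (0.25 in plate, F_u = 70 ksi): end bolts L_c = 1.8125 − 0.9375/2 = 1.34375, R_n = min(1.2×1.34375×0.25×70, 2.4×0.875×0.25×70) = 28.219 kips/bolt; interior L_c = 2.5 − 0.9375 = 1.5625, R_n = 32.813 kips/bolt. φR_n = 0.75 × (2×28.219 + 6×32.813) = 190.0 kips.
Tension rupture (net): A_n = (10.625 − 2×1)×0.25 = 2.1563 in² (U = 1.0, A_e = A_n). φR_n = 0.75 × 70 × 2.1563 = 113.2 kips.
Block shear: shear path 2×[1.8125+3×2.5] = 2×9.3125 in, A_gv = 4.6563, A_nv = 2×(9.3125 − 3.5×1)×0.25 = 2.9063 in²; tension across gage: (3.0625 − 1×1)×0.25 = 0.51563 in². R_n = min(0.6×70×2.9063, 0.6×50×4.6563) + 1.0×70×0.51563 = min(122.06, 139.69) + 36.094 = 158.15 kips. φR_n = 0.75 × 158.15 = 118.6 kips.
Governing: min(245.3, 190.0, 113.2, 118.6) = 113.2 kips → net-section rupture.

113.2 kips (net-section rupture governs)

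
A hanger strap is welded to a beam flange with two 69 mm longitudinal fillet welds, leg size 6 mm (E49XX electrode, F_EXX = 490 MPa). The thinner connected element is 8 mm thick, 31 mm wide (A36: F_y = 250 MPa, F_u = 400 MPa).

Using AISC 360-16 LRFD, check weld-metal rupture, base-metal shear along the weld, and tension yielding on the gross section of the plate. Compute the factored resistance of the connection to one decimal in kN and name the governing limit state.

Weld metal: throat = 0.707×6 = 4.242 mm, L = 2×69 = 138 mm. φR_n = 0.75 × 0.6 × 490 × 4.242 × 138 = 129.1 kN.
Base metal shear (8 mm plate): yield φR_n = 1.0×0.6×250×8×138 = 165.6 kN; rupture φR_n = 0.75×0.6×400×8×138 = 198.7 kN; take 165.6 kN (yield).
Tension yield (gross): A_g = 31×8 = 248 mm². φR_n = 0.90 × 250 × 248 = 55.8 kN.
Governing: min(129.1, 165.6, 55.8) = 55.8 kN → gross-section yield.

55.8 kN (gross-section yield governs)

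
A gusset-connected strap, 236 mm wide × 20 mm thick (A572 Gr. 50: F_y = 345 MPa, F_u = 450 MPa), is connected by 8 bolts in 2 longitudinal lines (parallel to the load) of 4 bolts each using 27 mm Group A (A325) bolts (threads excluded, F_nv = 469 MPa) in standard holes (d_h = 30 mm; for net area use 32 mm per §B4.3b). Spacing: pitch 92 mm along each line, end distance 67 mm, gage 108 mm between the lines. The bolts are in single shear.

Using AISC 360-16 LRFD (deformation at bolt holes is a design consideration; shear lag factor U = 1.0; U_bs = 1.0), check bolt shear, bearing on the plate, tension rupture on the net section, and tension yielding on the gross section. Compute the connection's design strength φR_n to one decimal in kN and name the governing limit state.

1161.0 kN (net-section rupture governs)

Bolt shear: A_b = π(27)²/4 = 572.56 mm². φR_n = 0.75 × 469 × 572.56 × 8 × 1 = 1611.2 kN.
Bearing (20 mm plate, F_u = 450 MPa): end bolts L_c = 67 − 30/2 = 52, R_n = min(1.2×52×20×450, 2.4×27×20×450) = 561.6 kN/bolt; interior L_c = 92 − 30 = 62, R_n = 583.2 kN/bolt. φR_n = 0.75 × (2×561.6 + 6×583.2) = 3466.8 kN.
Tension rupture (net): A_n = (236 − 2×32)×20 = 3440 mm² (U = 1.0, A_e = A_n). φR_n = 0.75 × 450 × 3440 = 1161.0 kN.
Tension yield (gross): A_g = 236×20 = 4720 mm². φR_n = 0.90 × 345 × 4720 = 1465.6 kN.
Governing: min(1611.2, 3466.8, 1161.0, 1465.6) = 1161.0 kN → net-section rupture.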